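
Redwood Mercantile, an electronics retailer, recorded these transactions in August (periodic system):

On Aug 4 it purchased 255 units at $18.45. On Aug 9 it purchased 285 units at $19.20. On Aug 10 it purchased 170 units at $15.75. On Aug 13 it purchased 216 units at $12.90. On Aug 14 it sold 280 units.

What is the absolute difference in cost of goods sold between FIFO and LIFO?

FIFO COGS: 255 @ $18.45 + 25 @ $19.20 = $5,184.75
LIFO COGS: 216 @ $12.90 + 64 @ $15.75 = $3,794.40
Difference = |$5,184.75 − $3,794.40| = $1,390.35

$1,390.35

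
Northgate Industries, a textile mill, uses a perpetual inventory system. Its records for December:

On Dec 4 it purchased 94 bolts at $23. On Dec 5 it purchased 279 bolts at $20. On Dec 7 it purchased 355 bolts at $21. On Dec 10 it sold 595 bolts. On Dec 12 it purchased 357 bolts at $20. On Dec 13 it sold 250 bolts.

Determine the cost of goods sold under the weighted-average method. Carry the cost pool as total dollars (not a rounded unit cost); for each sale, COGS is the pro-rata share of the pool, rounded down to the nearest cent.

COGS = $17,479.99

After Dec 4: 94 on hand, pool $2,162.00 (≈ $23.0000 each)
After Dec 5: 373 on hand, pool $7,742.00 (≈ $20.7560 each)
After Dec 7: 728 on hand, pool $15,197.00 (≈ $20.8750 each)
Dec 10, sell 595: 595/728 × $15,197.00 → $12,420.62
After Dec 12: 490 on hand, pool $9,916.38 (≈ $20.2375 each)
Dec 13, sell 250: 250/490 × $9,916.38 → $5,059.37
Total COGS = $12,420.62 + $5,059.37 = $17,479.99
Ending inventory (cost pool remaining) = $4,857.01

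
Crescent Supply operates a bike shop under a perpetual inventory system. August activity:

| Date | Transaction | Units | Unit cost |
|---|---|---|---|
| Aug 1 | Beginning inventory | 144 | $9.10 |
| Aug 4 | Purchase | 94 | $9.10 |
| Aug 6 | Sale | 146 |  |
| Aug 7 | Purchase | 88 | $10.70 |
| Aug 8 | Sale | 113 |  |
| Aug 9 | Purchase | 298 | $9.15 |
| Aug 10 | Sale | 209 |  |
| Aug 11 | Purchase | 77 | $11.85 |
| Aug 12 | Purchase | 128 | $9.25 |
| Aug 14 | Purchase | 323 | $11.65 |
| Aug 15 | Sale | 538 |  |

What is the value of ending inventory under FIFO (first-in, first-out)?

Ending inventory = $1,700.90

Aug 6, 146 sold [FIFO — oldest first]: 144 @ $9.10 + 2 @ $9.10 = $1,328.60
Aug 8, 113 sold [FIFO — oldest first]: 92 @ $9.10 + 21 @ $10.70 = $1,061.90
Aug 10, 209 sold [FIFO — oldest first]: 67 @ $10.70 + 142 @ $9.15 = $2,016.20
Aug 15, 538 sold [FIFO — oldest first]: 156 @ $9.15 + 77 @ $11.85 + 128 @ $9.25 + 177 @ $11.65 = $5,585.90
Total COGS = $1,328.60 + $1,061.90 + $2,016.20 + $5,585.90 = $9,992.60
Ending inventory: 146 @ $11.65 = $1,700.90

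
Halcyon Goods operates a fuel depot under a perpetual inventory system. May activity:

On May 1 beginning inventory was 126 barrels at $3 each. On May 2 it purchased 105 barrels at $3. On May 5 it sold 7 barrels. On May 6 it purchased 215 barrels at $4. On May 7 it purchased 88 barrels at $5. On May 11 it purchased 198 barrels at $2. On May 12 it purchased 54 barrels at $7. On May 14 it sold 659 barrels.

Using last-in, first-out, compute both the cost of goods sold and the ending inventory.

COGS = $2,407; ending inventory = $360

May 5, 7 sold [LIFO — newest first]: 7 @ $3 = $21
May 14, 659 sold [LIFO — newest first]: 54 @ $7 + 198 @ $2 + 88 @ $5 + 215 @ $4 + 98 @ $3 + 6 @ $3 = $2,386
Total COGS = $21 + $2,386 = $2,407
Ending inventory: 120 @ $3 = $360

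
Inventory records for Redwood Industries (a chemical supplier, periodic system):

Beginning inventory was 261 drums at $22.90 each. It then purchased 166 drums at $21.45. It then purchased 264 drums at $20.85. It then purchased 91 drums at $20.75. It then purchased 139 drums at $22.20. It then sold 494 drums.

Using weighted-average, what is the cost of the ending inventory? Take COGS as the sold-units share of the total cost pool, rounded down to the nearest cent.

Sale 1, sell 494: 494/921 × $20,016.05 → $10,736.07
Ending inventory (cost pool remaining) = $9,279.98

Ending inventory = $9,279.98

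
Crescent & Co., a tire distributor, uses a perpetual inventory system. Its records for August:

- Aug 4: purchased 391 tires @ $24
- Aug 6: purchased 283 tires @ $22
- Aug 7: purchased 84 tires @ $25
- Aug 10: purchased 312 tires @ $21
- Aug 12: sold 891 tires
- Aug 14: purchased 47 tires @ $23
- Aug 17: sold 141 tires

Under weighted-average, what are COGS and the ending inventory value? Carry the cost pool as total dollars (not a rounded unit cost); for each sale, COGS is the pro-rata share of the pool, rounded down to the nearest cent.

After Aug 4: 391 on hand, pool $9,384.00 (≈ $24.0000 each)
After Aug 6: 674 on hand, pool $15,610.00 (≈ $23.1602 each)
After Aug 7: 758 on hand, pool $17,710.00 (≈ $23.3641 each)
After Aug 10: 1070 on hand, pool $24,262.00 (≈ $22.6748 each)
Aug 12, sell 891: 891/1070 × $24,262.00 → $20,203.21
After Aug 14: 226 on hand, pool $5,139.79 (≈ $22.7424 each)
Aug 17, sell 141: 141/226 × $5,139.79 → $3,206.68
Total COGS = $20,203.21 + $3,206.68 = $23,409.89
Ending inventory (cost pool remaining) = $1,933.11

COGS = $23,409.89; ending inventory = $1,933.11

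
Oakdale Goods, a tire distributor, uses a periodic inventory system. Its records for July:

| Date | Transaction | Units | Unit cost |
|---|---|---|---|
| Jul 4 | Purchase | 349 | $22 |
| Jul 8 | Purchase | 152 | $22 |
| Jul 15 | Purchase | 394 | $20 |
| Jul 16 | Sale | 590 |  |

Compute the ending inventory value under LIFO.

Ending inventory = $6,710

Jul 16, 590 sold [LIFO — newest first]: 394 @ $20 + 152 @ $22 + 44 @ $22 = $12,192
Ending inventory: 305 @ $22 = $6,710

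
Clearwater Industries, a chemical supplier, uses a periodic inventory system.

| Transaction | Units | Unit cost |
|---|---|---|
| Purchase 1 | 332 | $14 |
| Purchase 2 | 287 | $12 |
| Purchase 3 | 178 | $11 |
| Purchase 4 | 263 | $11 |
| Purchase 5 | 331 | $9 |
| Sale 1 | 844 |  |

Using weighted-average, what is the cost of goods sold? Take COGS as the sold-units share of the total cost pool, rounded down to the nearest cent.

Sale 1, sell 844: 844/1391 × $15,922.00 → $9,660.79
Ending inventory (cost pool remaining) = $6,261.21
Check: goods available $15,922.00 = COGS $9,660.79 + ending $6,261.21

COGS = $9,660.79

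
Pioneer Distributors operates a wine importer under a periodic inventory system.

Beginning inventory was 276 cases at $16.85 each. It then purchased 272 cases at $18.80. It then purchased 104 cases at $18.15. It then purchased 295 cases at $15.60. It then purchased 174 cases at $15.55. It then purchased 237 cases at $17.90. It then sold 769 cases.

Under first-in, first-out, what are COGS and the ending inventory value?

Sale 1 (769) [FIFO — oldest first]: 276 @ $16.85 + 272 @ $18.80 + 104 @ $18.15 + 117 @ $15.60 = $13,477.00
Ending inventory: 178 @ $15.60 + 174 @ $15.55 + 237 @ $17.90 = $9,724.80
Check: goods available $23,201.80 = COGS $13,477.00 + ending $9,724.80

COGS = $13,477.00; ending inventory = $9,724.80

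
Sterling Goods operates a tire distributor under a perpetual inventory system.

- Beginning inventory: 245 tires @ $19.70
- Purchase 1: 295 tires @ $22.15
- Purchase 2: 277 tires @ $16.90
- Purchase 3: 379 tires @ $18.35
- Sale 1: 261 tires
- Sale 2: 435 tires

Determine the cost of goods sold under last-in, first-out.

COGS = $12,521.95

Sale 1 (261) [LIFO — newest first]: 261 @ $18.35 = $4,789.35
Sale 2 (435) [LIFO — newest first]: 118 @ $18.35 + 277 @ $16.90 + 40 @ $22.15 = $7,732.60
Total COGS = $4,789.35 + $7,732.60 = $12,521.95
Ending inventory: 245 @ $19.70 + 255 @ $22.15 = $10,474.75
Check: goods available $22,996.70 = COGS $12,521.95 + ending $10,474.75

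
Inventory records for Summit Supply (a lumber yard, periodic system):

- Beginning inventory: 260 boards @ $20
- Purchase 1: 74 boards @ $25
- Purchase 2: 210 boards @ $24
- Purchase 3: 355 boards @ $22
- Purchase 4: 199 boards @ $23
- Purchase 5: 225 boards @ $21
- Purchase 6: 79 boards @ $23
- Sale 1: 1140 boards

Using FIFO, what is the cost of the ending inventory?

Ending inventory = $5,660

Sale 1 (1140) [FIFO — oldest first]: 260 @ $20 + 74 @ $25 + 210 @ $24 + 355 @ $22 + 199 @ $23 + 42 @ $21 = $25,359
Ending inventory: 183 @ $21 + 79 @ $23 = $5,660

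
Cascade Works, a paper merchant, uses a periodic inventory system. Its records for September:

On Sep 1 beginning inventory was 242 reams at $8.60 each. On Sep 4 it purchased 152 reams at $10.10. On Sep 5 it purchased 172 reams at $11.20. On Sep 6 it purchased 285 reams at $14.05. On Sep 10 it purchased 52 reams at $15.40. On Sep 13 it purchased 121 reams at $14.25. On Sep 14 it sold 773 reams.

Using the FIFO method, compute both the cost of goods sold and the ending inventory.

COGS = $8,451.15; ending inventory = $3,620.95

Sep 14, 773 sold [FIFO — oldest first]: 242 @ $8.60 + 152 @ $10.10 + 172 @ $11.20 + 207 @ $14.05 = $8,451.15
Ending inventory: 78 @ $14.05 + 52 @ $15.40 + 121 @ $14.25 = $3,620.95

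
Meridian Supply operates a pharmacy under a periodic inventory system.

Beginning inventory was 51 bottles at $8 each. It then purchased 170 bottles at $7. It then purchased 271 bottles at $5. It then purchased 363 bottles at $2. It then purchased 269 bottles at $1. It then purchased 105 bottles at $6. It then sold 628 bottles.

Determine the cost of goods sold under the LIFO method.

Sale 1 (628) [LIFO — newest first]: 105 @ $6 + 269 @ $1 + 254 @ $2 = $1,407
Ending inventory: 51 @ $8 + 170 @ $7 + 271 @ $5 + 109 @ $2 = $3,171
Check: goods available $4,578 = COGS $1,407 + ending $3,171

COGS = $1,407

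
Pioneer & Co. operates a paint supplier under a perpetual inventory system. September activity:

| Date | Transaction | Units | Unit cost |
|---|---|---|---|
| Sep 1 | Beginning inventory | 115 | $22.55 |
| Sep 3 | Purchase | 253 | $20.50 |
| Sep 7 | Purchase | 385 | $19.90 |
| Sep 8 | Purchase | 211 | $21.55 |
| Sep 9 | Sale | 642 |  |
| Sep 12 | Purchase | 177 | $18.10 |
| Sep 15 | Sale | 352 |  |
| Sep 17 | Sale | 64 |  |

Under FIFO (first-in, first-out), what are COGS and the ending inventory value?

Sep 9, 642 sold [FIFO — oldest first]: 115 @ $22.55 + 253 @ $20.50 + 274 @ $19.90 = $13,232.35
Sep 15, 352 sold [FIFO — oldest first]: 111 @ $19.90 + 211 @ $21.55 + 30 @ $18.10 = $7,298.95
Sep 17, 64 sold [FIFO — oldest first]: 64 @ $18.10 = $1,158.40
Total COGS = $13,232.35 + $7,298.95 + $1,158.40 = $21,689.70
Ending inventory: 83 @ $18.10 = $1,502.30

COGS = $21,689.70; ending inventory = $1,502.30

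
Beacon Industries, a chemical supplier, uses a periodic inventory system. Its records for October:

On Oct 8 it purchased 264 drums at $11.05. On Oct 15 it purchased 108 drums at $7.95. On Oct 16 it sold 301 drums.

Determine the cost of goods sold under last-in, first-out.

Oct 16, 301 sold [LIFO — newest first]: 108 @ $7.95 + 193 @ $11.05 = $2,991.25
Ending inventory: 71 @ $11.05 = $784.55

COGS = $2,991.25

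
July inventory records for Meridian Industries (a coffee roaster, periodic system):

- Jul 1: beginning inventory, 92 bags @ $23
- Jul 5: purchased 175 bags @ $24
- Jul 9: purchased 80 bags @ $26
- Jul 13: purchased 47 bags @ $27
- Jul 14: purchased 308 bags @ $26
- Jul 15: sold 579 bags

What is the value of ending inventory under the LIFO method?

Jul 15, 579 sold [LIFO — newest first]: 308 @ $26 + 47 @ $27 + 80 @ $26 + 144 @ $24 = $14,813
Ending inventory: 92 @ $23 + 31 @ $24 = $2,860
Check: goods available $17,673 = COGS $14,813 + ending $2,860

Ending inventory = $2,860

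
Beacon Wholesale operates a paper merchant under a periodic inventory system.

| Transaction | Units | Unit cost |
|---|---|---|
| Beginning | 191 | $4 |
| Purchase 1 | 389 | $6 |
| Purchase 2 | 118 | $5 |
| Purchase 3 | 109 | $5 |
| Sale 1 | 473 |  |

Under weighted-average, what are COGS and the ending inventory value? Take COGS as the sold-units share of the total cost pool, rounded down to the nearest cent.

COGS = $2,481.05; ending inventory = $1,751.95

Sale 1, sell 473: 473/807 × $4,233.00 → $2,481.05
Ending inventory (cost pool remaining) = $1,751.95
Check: goods available $4,233.00 = COGS $2,481.05 + ending $1,751.95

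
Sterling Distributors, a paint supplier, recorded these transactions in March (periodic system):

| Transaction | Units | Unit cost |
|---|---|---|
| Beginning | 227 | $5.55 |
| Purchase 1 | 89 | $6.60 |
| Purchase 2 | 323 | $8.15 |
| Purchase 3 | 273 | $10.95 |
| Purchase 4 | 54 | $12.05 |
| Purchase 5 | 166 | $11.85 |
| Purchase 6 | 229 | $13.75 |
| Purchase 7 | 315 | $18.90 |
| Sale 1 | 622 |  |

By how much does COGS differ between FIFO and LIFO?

$5,685.40

FIFO COGS: 227 @ $5.55 + 89 @ $6.60 + 306 @ $8.15 = $4,341.15
LIFO COGS: 315 @ $18.90 + 229 @ $13.75 + 78 @ $11.85 = $10,026.55
Difference = |$4,341.15 − $10,026.55| = $5,685.40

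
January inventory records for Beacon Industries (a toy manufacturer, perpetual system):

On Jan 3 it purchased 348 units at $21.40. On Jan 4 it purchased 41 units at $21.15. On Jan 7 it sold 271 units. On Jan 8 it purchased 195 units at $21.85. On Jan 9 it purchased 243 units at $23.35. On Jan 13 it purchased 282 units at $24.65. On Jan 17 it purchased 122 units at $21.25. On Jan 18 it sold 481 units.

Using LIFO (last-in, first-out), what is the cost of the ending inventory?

Jan 7, 271 sold [LIFO — newest first]: 41 @ $21.15 + 230 @ $21.40 = $5,789.15
Jan 18, 481 sold [LIFO — newest first]: 122 @ $21.25 + 282 @ $24.65 + 77 @ $23.35 = $11,341.75
Total COGS = $5,789.15 + $11,341.75 = $17,130.90
Ending inventory: 118 @ $21.40 + 195 @ $21.85 + 166 @ $23.35 = $10,662.05

Ending inventory = $10,662.05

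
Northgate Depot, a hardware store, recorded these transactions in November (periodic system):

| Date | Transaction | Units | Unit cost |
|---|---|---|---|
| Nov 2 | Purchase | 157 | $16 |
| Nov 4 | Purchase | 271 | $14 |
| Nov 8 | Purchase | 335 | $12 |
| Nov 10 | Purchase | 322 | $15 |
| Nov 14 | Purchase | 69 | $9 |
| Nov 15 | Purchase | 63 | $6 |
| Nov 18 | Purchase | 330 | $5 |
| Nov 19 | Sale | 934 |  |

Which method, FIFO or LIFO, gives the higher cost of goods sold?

FIFO

FIFO COGS: 157 @ $16 + 271 @ $14 + 335 @ $12 + 171 @ $15 = $12,891
LIFO COGS: 330 @ $5 + 63 @ $6 + 69 @ $9 + 322 @ $15 + 150 @ $12 = $9,279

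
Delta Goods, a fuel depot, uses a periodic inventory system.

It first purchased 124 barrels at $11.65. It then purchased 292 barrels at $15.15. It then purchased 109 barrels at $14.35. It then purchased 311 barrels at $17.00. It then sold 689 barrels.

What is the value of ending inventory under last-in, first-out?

Ending inventory = $1,793.05

Sale 1 (689) [LIFO — newest first]: 311 @ $17.00 + 109 @ $14.35 + 269 @ $15.15 = $10,926.50
Ending inventory: 124 @ $11.65 + 23 @ $15.15 = $1,793.05
Check: goods available $12,719.55 = COGS $10,926.50 + ending $1,793.05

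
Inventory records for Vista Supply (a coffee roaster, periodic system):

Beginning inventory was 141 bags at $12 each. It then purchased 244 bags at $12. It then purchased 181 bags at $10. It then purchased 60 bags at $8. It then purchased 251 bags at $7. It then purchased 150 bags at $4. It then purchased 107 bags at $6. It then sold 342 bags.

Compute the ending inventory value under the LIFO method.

Ending inventory = $8,072

Sale 1 (342) [LIFO — newest first]: 107 @ $6 + 150 @ $4 + 85 @ $7 = $1,837
Ending inventory: 141 @ $12 + 244 @ $12 + 181 @ $10 + 60 @ $8 + 166 @ $7 = $8,072
Check: goods available $9,909 = COGS $1,837 + ending $8,072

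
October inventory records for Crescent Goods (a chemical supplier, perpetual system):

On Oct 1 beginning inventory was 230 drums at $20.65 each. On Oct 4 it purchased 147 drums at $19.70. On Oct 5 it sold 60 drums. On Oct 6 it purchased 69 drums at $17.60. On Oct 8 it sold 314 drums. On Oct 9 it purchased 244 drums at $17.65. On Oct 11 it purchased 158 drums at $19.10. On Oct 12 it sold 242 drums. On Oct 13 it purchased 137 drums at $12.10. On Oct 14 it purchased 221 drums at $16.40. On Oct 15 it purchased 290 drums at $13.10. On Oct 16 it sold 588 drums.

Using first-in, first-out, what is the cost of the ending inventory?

Oct 5, 60 sold [FIFO — oldest first]: 60 @ $20.65 = $1,239.00
Oct 8, 314 sold [FIFO — oldest first]: 170 @ $20.65 + 144 @ $19.70 = $6,347.30
Oct 12, 242 sold [FIFO — oldest first]: 3 @ $19.70 + 69 @ $17.60 + 170 @ $17.65 = $4,274.00
Oct 16, 588 sold [FIFO — oldest first]: 74 @ $17.65 + 158 @ $19.10 + 137 @ $12.10 + 219 @ $16.40 = $9,573.20
Total COGS = $1,239.00 + $6,347.30 + $4,274.00 + $9,573.20 = $21,433.50
Ending inventory: 2 @ $16.40 + 290 @ $13.10 = $3,831.80
Check: goods available $25,265.30 = COGS $21,433.50 + ending $3,831.80

Ending inventory = $3,831.80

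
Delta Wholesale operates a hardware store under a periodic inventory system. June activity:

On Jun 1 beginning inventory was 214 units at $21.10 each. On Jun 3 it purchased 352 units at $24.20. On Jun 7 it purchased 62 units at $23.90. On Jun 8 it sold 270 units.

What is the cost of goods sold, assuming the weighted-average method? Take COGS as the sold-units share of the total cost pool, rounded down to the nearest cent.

Jun 8, sell 270: 270/628 × $14,515.60 → $6,240.78
Ending inventory (cost pool remaining) = $8,274.82

COGS = $6,240.78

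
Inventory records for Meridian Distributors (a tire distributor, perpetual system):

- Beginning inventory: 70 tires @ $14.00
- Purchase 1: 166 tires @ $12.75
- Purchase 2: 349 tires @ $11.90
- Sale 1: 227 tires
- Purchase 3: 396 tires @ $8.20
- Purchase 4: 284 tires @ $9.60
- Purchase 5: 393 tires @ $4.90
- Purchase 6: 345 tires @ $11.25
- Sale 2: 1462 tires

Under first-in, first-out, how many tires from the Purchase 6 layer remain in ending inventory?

314

Sale 1 (227) [FIFO — oldest first]: 70 @ $14.00 + 157 @ $12.75 = $2,981.75
Sale 2 (1462) [FIFO — oldest first]: 9 @ $12.75 + 349 @ $11.90 + 396 @ $8.20 + 284 @ $9.60 + 393 @ $4.90 + 31 @ $11.25 = $12,515.90
Total COGS = $2,981.75 + $12,515.90 = $15,497.65
Ending inventory: 314 @ $11.25 = $3,532.50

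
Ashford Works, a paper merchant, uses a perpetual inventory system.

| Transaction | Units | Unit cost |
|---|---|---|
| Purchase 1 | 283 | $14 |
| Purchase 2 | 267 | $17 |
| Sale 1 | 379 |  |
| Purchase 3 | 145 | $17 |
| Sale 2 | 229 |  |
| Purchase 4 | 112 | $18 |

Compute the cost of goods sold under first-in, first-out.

Sale 1 (379) [FIFO — oldest first]: 283 @ $14 + 96 @ $17 = $5,594
Sale 2 (229) [FIFO — oldest first]: 171 @ $17 + 58 @ $17 = $3,893
Total COGS = $5,594 + $3,893 = $9,487
Ending inventory: 87 @ $17 + 112 @ $18 = $3,495

COGS = $9,487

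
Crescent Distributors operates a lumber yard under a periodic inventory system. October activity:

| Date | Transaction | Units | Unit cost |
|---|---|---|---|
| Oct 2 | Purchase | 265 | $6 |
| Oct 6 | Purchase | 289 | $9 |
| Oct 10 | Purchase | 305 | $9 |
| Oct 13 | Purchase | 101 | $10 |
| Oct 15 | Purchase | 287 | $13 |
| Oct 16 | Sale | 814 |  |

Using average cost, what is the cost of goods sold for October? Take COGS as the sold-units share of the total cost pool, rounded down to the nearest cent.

COGS = $7,622.35

Oct 16, sell 814: 814/1247 × $11,677.00 → $7,622.35
Ending inventory (cost pool remaining) = $4,054.65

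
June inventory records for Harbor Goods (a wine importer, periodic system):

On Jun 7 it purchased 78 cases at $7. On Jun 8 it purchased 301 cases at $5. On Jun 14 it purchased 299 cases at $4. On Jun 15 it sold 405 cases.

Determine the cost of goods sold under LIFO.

COGS = $1,726

Jun 15, 405 sold [LIFO — newest first]: 299 @ $4 + 106 @ $5 = $1,726
Ending inventory: 78 @ $7 + 195 @ $5 = $1,521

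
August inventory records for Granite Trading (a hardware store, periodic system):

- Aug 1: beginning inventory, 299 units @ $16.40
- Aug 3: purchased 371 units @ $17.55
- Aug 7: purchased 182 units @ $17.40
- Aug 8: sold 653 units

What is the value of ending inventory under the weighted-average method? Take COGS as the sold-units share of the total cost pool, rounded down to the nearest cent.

Aug 8, sell 653: 653/852 × $14,581.45 → $11,175.68
Ending inventory (cost pool remaining) = $3,405.77

Ending inventory = $3,405.77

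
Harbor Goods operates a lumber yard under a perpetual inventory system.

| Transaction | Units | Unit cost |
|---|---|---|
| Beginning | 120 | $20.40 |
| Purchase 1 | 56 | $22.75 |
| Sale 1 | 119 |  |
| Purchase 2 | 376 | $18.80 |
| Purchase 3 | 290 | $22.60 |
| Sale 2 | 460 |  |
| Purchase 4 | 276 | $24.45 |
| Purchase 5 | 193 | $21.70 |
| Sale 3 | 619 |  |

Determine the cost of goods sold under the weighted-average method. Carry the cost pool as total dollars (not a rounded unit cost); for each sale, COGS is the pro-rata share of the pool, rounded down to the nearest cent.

COGS = $25,760.17

After Beginning: 120 on hand, pool $2,448.00 (≈ $20.4000 each)
After Purchase 1: 176 on hand, pool $3,722.00 (≈ $21.1477 each)
Sale 1, sell 119: 119/176 × $3,722.00 → $2,516.57
After Purchase 2: 433 on hand, pool $8,274.23 (≈ $19.1091 each)
After Purchase 3: 723 on hand, pool $14,828.23 (≈ $20.5093 each)
Sale 2, sell 460: 460/723 × $14,828.23 → $9,434.28
After Purchase 4: 539 on hand, pool $12,142.15 (≈ $22.5272 each)
After Purchase 5: 732 on hand, pool $16,330.25 (≈ $22.3091 each)
Sale 3, sell 619: 619/732 × $16,330.25 → $13,809.32
Total COGS = $2,516.57 + $9,434.28 + $13,809.32 = $25,760.17
Ending inventory (cost pool remaining) = $2,520.93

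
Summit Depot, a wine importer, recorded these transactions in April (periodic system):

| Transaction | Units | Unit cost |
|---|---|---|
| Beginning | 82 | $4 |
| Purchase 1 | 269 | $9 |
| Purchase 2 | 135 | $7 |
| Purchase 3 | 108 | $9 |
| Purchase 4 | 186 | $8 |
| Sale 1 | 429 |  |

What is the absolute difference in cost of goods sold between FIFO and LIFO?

$110

FIFO COGS: 82 @ $4 + 269 @ $9 + 78 @ $7 = $3,295
LIFO COGS: 186 @ $8 + 108 @ $9 + 135 @ $7 = $3,405
Difference = |$3,295 − $3,405| = $110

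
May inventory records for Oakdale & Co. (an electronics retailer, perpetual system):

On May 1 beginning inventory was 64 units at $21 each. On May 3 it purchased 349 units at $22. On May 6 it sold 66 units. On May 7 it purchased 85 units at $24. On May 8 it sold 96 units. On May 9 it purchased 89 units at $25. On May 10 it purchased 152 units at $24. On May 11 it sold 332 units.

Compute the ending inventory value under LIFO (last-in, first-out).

Ending inventory = $5,326

May 6, 66 sold [LIFO — newest first]: 66 @ $22 = $1,452
May 8, 96 sold [LIFO — newest first]: 85 @ $24 + 11 @ $22 = $2,282
May 11, 332 sold [LIFO — newest first]: 152 @ $24 + 89 @ $25 + 91 @ $22 = $7,875
Total COGS = $1,452 + $2,282 + $7,875 = $11,609
Ending inventory: 64 @ $21 + 181 @ $22 = $5,326
Check: goods available $16,935 = COGS $11,609 + ending $5,326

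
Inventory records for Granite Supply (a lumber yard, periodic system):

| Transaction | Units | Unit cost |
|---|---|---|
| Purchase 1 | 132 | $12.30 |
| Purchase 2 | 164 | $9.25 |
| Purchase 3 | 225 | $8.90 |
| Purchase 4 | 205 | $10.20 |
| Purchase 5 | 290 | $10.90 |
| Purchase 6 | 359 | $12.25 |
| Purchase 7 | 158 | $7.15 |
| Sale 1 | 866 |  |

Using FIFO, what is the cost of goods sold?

COGS = $8,760.10

Sale 1 (866) [FIFO — oldest first]: 132 @ $12.30 + 164 @ $9.25 + 225 @ $8.90 + 205 @ $10.20 + 140 @ $10.90 = $8,760.10
Ending inventory: 150 @ $10.90 + 359 @ $12.25 + 158 @ $7.15 = $7,162.45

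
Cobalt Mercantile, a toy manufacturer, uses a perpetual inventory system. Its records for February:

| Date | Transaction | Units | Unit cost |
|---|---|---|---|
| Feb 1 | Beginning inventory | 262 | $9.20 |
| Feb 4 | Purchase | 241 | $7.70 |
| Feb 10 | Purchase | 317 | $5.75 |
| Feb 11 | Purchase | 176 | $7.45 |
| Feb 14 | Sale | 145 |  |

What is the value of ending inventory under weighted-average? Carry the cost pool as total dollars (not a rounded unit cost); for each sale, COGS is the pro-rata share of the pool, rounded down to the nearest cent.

After Feb 1: 262 on hand, pool $2,410.40 (≈ $9.2000 each)
After Feb 4: 503 on hand, pool $4,266.10 (≈ $8.4813 each)
After Feb 10: 820 on hand, pool $6,088.85 (≈ $7.4254 each)
After Feb 11: 996 on hand, pool $7,400.05 (≈ $7.4298 each)
Feb 14, sell 145: 145/996 × $7,400.05 → $1,077.31
Ending inventory (cost pool remaining) = $6,322.74
Check: goods available $7,400.05 = COGS $1,077.31 + ending $6,322.74

Ending inventory = $6,322.74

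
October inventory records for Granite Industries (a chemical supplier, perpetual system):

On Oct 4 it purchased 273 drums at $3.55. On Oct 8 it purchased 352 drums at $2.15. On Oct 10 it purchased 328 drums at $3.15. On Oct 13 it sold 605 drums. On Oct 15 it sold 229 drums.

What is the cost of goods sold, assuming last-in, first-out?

COGS = $2,336.70

Oct 13, 605 sold [LIFO — newest first]: 328 @ $3.15 + 277 @ $2.15 = $1,628.75
Oct 15, 229 sold [LIFO — newest first]: 75 @ $2.15 + 154 @ $3.55 = $707.95
Total COGS = $1,628.75 + $707.95 = $2,336.70
Ending inventory: 119 @ $3.55 = $422.45
Check: goods available $2,759.15 = COGS $2,336.70 + ending $422.45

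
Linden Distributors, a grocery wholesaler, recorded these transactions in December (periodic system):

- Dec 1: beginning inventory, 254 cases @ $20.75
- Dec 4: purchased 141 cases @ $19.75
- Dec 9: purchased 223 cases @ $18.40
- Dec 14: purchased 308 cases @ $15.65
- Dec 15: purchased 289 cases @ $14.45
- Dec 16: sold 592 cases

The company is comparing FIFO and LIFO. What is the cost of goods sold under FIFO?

COGS = $11,680.05

FIFO COGS: 254 @ $20.75 + 141 @ $19.75 + 197 @ $18.40 = $11,680.05
LIFO COGS: 289 @ $14.45 + 303 @ $15.65 = $8,918.00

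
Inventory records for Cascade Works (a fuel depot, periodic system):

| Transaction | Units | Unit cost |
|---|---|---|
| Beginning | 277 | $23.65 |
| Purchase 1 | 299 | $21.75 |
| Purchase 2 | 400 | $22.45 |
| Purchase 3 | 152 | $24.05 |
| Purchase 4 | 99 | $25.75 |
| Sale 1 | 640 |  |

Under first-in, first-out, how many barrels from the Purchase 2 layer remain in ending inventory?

336

Sale 1 (640) [FIFO — oldest first]: 277 @ $23.65 + 299 @ $21.75 + 64 @ $22.45 = $14,491.10
Ending inventory: 336 @ $22.45 + 152 @ $24.05 + 99 @ $25.75 = $13,748.05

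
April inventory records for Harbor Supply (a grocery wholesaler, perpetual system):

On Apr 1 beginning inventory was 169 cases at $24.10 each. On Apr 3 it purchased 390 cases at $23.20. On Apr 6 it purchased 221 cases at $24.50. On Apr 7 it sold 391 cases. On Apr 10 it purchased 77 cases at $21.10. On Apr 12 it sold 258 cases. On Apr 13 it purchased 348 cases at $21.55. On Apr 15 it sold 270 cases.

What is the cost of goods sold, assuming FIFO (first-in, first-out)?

Apr 7, 391 sold [FIFO — oldest first]: 169 @ $24.10 + 222 @ $23.20 = $9,223.30
Apr 12, 258 sold [FIFO — oldest first]: 168 @ $23.20 + 90 @ $24.50 = $6,102.60
Apr 15, 270 sold [FIFO — oldest first]: 131 @ $24.50 + 77 @ $21.10 + 62 @ $21.55 = $6,170.30
Total COGS = $9,223.30 + $6,102.60 + $6,170.30 = $21,496.20
Ending inventory: 286 @ $21.55 = $6,163.30
Check: goods available $27,659.50 = COGS $21,496.20 + ending $6,163.30

COGS = $21,496.20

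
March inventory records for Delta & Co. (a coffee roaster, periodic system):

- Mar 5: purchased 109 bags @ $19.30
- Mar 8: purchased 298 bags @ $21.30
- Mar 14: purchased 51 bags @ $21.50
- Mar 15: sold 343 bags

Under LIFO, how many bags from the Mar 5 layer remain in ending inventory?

109

Mar 15, 343 sold [LIFO — newest first]: 51 @ $21.50 + 292 @ $21.30 = $7,316.10
Ending inventory: 109 @ $19.30 + 6 @ $21.30 = $2,231.50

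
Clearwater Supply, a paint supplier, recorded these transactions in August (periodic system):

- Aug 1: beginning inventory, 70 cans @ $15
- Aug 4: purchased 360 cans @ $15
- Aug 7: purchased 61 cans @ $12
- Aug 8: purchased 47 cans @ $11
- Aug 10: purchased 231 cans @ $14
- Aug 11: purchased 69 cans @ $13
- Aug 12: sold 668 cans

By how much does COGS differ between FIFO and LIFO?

FIFO COGS: 70 @ $15 + 360 @ $15 + 61 @ $12 + 47 @ $11 + 130 @ $14 = $9,519
LIFO COGS: 69 @ $13 + 231 @ $14 + 47 @ $11 + 61 @ $12 + 260 @ $15 = $9,280
Difference = |$9,519 − $9,280| = $239

$239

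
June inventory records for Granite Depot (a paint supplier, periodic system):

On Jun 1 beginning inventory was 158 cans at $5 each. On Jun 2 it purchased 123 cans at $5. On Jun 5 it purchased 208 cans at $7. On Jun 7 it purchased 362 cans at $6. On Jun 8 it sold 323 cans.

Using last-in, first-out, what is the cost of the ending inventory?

Jun 8, 323 sold [LIFO — newest first]: 323 @ $6 = $1,938
Ending inventory: 158 @ $5 + 123 @ $5 + 208 @ $7 + 39 @ $6 = $3,095
Check: goods available $5,033 = COGS $1,938 + ending $3,095

Ending inventory = $3,095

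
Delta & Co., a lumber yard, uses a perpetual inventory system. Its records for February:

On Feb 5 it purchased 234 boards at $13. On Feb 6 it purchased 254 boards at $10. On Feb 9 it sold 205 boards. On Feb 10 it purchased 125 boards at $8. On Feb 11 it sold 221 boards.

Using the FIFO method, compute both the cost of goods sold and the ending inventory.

COGS = $4,962; ending inventory = $1,620

Feb 9, 205 sold [FIFO — oldest first]: 205 @ $13 = $2,665
Feb 11, 221 sold [FIFO — oldest first]: 29 @ $13 + 192 @ $10 = $2,297
Total COGS = $2,665 + $2,297 = $4,962
Ending inventory: 62 @ $10 + 125 @ $8 = $1,620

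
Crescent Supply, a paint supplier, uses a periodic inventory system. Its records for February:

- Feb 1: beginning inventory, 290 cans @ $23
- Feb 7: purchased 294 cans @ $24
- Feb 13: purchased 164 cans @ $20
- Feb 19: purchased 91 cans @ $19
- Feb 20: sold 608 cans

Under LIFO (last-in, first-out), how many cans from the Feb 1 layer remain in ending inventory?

231

Feb 20, 608 sold [LIFO — newest first]: 91 @ $19 + 164 @ $20 + 294 @ $24 + 59 @ $23 = $13,422
Ending inventory: 231 @ $23 = $5,313
Check: goods available $18,735 = COGS $13,422 + ending $5,313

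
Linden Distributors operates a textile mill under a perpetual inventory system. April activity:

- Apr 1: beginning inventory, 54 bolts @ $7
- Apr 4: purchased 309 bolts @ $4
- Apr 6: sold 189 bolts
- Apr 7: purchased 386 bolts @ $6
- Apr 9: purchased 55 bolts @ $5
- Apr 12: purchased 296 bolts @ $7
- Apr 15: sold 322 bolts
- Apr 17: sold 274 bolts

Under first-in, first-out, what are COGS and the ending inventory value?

Apr 6, 189 sold [FIFO — oldest first]: 54 @ $7 + 135 @ $4 = $918
Apr 15, 322 sold [FIFO — oldest first]: 174 @ $4 + 148 @ $6 = $1,584
Apr 17, 274 sold [FIFO — oldest first]: 238 @ $6 + 36 @ $5 = $1,608
Total COGS = $918 + $1,584 + $1,608 = $4,110
Ending inventory: 19 @ $5 + 296 @ $7 = $2,167

COGS = $4,110; ending inventory = $2,167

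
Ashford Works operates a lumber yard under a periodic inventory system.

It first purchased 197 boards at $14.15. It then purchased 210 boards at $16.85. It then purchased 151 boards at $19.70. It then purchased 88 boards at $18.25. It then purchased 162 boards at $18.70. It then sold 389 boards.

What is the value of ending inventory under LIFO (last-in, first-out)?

Sale 1 (389) [LIFO — newest first]: 162 @ $18.70 + 88 @ $18.25 + 139 @ $19.70 = $7,373.70
Ending inventory: 197 @ $14.15 + 210 @ $16.85 + 12 @ $19.70 = $6,562.45

Ending inventory = $6,562.45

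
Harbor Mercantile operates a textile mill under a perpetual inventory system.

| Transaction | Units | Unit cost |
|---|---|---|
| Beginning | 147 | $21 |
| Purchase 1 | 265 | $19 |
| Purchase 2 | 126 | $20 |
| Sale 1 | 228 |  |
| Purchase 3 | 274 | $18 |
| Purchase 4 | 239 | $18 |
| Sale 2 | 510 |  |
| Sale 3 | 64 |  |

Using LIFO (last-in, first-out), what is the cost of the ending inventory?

Sale 1 (228) [LIFO — newest first]: 126 @ $20 + 102 @ $19 = $4,458
Sale 2 (510) [LIFO — newest first]: 239 @ $18 + 271 @ $18 = $9,180
Sale 3 (64) [LIFO — newest first]: 3 @ $18 + 61 @ $19 = $1,213
Total COGS = $4,458 + $9,180 + $1,213 = $14,851
Ending inventory: 147 @ $21 + 102 @ $19 = $5,025
Check: goods available $19,876 = COGS $14,851 + ending $5,025

Ending inventory = $5,025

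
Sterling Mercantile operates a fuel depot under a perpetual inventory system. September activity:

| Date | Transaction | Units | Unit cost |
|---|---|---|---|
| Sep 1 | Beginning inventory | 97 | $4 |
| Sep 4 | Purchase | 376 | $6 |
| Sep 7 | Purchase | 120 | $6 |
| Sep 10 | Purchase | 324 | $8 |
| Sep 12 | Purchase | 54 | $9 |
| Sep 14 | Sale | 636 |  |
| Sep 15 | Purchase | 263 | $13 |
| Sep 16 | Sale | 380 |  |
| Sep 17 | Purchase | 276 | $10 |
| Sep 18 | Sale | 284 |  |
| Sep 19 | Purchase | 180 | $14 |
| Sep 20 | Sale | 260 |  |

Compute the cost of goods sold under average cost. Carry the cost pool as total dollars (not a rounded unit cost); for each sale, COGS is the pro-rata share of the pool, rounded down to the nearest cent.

After Sep 1: 97 on hand, pool $388.00 (≈ $4.0000 each)
After Sep 4: 473 on hand, pool $2,644.00 (≈ $5.5899 each)
After Sep 7: 593 on hand, pool $3,364.00 (≈ $5.6728 each)
After Sep 10: 917 on hand, pool $5,956.00 (≈ $6.4951 each)
After Sep 12: 971 on hand, pool $6,442.00 (≈ $6.6344 each)
Sep 14, sell 636: 636/971 × $6,442.00 → $4,219.47
After Sep 15: 598 on hand, pool $5,641.53 (≈ $9.4340 each)
Sep 16, sell 380: 380/598 × $5,641.53 → $3,584.91
After Sep 17: 494 on hand, pool $4,816.62 (≈ $9.7502 each)
Sep 18, sell 284: 284/494 × $4,816.62 → $2,769.06
After Sep 19: 390 on hand, pool $4,567.56 (≈ $11.7117 each)
Sep 20, sell 260: 260/390 × $4,567.56 → $3,045.04
Total COGS = $4,219.47 + $3,584.91 + $2,769.06 + $3,045.04 = $13,618.48
Ending inventory (cost pool remaining) = $1,522.52

COGS = $13,618.48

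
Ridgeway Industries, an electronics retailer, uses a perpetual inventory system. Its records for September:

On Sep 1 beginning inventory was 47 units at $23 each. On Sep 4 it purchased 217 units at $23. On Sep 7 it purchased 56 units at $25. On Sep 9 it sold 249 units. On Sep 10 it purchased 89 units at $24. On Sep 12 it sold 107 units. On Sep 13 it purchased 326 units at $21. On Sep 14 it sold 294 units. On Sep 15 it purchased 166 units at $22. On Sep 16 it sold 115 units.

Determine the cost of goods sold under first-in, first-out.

Sep 9, 249 sold [FIFO — oldest first]: 47 @ $23 + 202 @ $23 = $5,727
Sep 12, 107 sold [FIFO — oldest first]: 15 @ $23 + 56 @ $25 + 36 @ $24 = $2,609
Sep 14, 294 sold [FIFO — oldest first]: 53 @ $24 + 241 @ $21 = $6,333
Sep 16, 115 sold [FIFO — oldest first]: 85 @ $21 + 30 @ $22 = $2,445
Total COGS = $5,727 + $2,609 + $6,333 + $2,445 = $17,114
Ending inventory: 136 @ $22 = $2,992

COGS = $17,114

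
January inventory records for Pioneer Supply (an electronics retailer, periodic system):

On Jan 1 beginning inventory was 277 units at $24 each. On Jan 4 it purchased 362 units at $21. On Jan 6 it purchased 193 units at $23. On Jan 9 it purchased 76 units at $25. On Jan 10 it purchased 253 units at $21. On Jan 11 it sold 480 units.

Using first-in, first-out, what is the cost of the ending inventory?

Ending inventory = $14,991

Jan 11, 480 sold [FIFO — oldest first]: 277 @ $24 + 203 @ $21 = $10,911
Ending inventory: 159 @ $21 + 193 @ $23 + 76 @ $25 + 253 @ $21 = $14,991
Check: goods available $25,902 = COGS $10,911 + ending $14,991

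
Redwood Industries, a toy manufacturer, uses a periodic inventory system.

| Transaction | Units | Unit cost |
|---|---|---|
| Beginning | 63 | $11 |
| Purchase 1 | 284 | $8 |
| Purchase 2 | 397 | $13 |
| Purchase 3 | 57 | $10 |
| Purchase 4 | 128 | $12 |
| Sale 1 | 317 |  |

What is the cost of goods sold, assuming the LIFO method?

COGS = $3,822

Sale 1 (317) [LIFO — newest first]: 128 @ $12 + 57 @ $10 + 132 @ $13 = $3,822
Ending inventory: 63 @ $11 + 284 @ $8 + 265 @ $13 = $6,410
Check: goods available $10,232 = COGS $3,822 + ending $6,410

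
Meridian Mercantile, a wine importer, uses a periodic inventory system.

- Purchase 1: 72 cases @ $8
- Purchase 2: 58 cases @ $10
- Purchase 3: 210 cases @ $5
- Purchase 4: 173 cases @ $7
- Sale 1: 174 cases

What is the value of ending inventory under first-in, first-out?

Ending inventory = $2,041

Sale 1 (174) [FIFO — oldest first]: 72 @ $8 + 58 @ $10 + 44 @ $5 = $1,376
Ending inventory: 166 @ $5 + 173 @ $7 = $2,041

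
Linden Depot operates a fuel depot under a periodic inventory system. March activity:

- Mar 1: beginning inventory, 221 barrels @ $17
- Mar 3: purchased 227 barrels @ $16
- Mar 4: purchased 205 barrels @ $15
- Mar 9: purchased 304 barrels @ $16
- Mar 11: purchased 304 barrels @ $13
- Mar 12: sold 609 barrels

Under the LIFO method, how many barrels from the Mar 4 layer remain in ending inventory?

Mar 12, 609 sold [LIFO — newest first]: 304 @ $13 + 304 @ $16 + 1 @ $15 = $8,831
Ending inventory: 221 @ $17 + 227 @ $16 + 204 @ $15 = $10,449

204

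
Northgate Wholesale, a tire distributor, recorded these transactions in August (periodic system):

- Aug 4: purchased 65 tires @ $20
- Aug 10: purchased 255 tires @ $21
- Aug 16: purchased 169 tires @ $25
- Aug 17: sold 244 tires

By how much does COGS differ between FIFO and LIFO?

$741

FIFO COGS: 65 @ $20 + 179 @ $21 = $5,059
LIFO COGS: 169 @ $25 + 75 @ $21 = $5,800
Difference = |$5,059 − $5,800| = $741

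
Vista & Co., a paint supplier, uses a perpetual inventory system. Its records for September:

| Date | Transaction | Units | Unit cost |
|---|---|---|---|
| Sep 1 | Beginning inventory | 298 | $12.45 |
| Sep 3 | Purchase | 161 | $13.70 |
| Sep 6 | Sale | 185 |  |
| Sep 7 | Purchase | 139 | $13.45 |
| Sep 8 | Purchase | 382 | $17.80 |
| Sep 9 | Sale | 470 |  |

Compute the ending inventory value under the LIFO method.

Sep 6, 185 sold [LIFO — newest first]: 161 @ $13.70 + 24 @ $12.45 = $2,504.50
Sep 9, 470 sold [LIFO — newest first]: 382 @ $17.80 + 88 @ $13.45 = $7,983.20
Total COGS = $2,504.50 + $7,983.20 = $10,487.70
Ending inventory: 274 @ $12.45 + 51 @ $13.45 = $4,097.25
Check: goods available $14,584.95 = COGS $10,487.70 + ending $4,097.25

Ending inventory = $4,097.25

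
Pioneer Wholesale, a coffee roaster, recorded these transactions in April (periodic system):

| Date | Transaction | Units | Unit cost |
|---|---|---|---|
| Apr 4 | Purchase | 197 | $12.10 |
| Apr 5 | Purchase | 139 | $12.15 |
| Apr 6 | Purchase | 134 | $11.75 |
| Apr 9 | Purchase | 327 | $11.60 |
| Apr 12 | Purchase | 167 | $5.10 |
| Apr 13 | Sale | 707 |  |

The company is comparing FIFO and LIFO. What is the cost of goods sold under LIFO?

FIFO COGS: 197 @ $12.10 + 139 @ $12.15 + 134 @ $11.75 + 237 @ $11.60 = $8,396.25
LIFO COGS: 167 @ $5.10 + 327 @ $11.60 + 134 @ $11.75 + 79 @ $12.15 = $7,179.25

COGS = $7,179.25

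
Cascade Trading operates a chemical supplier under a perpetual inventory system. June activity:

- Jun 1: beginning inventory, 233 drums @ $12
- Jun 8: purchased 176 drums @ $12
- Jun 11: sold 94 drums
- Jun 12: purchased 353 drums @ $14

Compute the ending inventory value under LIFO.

Jun 11, 94 sold [LIFO — newest first]: 94 @ $12 = $1,128
Ending inventory: 233 @ $12 + 82 @ $12 + 353 @ $14 = $8,722

Ending inventory = $8,722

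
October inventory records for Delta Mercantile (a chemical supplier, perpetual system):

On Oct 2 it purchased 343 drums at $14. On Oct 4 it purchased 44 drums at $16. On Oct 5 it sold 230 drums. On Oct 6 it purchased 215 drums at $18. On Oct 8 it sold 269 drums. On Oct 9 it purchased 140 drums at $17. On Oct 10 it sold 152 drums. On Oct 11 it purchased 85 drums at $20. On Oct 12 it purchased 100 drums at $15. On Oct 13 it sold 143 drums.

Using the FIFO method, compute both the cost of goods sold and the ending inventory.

COGS = $12,796; ending inventory = $2,160

Oct 5, 230 sold [FIFO — oldest first]: 230 @ $14 = $3,220
Oct 8, 269 sold [FIFO — oldest first]: 113 @ $14 + 44 @ $16 + 112 @ $18 = $4,302
Oct 10, 152 sold [FIFO — oldest first]: 103 @ $18 + 49 @ $17 = $2,687
Oct 13, 143 sold [FIFO — oldest first]: 91 @ $17 + 52 @ $20 = $2,587
Total COGS = $3,220 + $4,302 + $2,687 + $2,587 = $12,796
Ending inventory: 33 @ $20 + 100 @ $15 = $2,160
Check: goods available $14,956 = COGS $12,796 + ending $2,160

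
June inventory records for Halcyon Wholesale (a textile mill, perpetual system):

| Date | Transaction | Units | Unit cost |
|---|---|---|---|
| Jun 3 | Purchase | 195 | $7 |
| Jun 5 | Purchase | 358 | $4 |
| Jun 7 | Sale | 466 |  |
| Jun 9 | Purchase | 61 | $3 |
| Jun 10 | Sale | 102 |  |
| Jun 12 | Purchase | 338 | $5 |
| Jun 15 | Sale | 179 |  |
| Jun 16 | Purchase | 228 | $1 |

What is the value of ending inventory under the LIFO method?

Jun 7, 466 sold [LIFO — newest first]: 358 @ $4 + 108 @ $7 = $2,188
Jun 10, 102 sold [LIFO — newest first]: 61 @ $3 + 41 @ $7 = $470
Jun 15, 179 sold [LIFO — newest first]: 179 @ $5 = $895
Total COGS = $2,188 + $470 + $895 = $3,553
Ending inventory: 46 @ $7 + 159 @ $5 + 228 @ $1 = $1,345
Check: goods available $4,898 = COGS $3,553 + ending $1,345

Ending inventory = $1,345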